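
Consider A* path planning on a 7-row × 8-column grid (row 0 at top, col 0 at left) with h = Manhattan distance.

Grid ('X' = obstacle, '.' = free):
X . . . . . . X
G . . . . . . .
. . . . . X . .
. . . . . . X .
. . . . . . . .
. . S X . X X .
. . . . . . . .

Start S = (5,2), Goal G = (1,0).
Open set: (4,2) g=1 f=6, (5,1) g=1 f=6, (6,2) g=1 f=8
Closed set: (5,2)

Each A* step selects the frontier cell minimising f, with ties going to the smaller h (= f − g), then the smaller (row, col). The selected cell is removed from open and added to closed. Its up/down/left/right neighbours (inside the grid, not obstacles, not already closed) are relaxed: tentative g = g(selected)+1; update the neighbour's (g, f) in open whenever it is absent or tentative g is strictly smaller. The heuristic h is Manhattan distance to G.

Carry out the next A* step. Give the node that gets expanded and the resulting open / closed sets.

expanded=(4,2); open=[(3,2) g=2 f=6, (4,1) g=2 f=6, (4,3) g=2 f=8, (5,1) g=1 f=6, (6,2) g=1 f=8]; closed=[(4,2), (5,2)]

step 1: expand (4,2) (f=6, h=5) → closed; open now [(3,2) g=2 f=6, (4,1) g=2 f=6, (4,3) g=2 f=8, (5,1) g=1 f=6, (6,2) g=1 f=8]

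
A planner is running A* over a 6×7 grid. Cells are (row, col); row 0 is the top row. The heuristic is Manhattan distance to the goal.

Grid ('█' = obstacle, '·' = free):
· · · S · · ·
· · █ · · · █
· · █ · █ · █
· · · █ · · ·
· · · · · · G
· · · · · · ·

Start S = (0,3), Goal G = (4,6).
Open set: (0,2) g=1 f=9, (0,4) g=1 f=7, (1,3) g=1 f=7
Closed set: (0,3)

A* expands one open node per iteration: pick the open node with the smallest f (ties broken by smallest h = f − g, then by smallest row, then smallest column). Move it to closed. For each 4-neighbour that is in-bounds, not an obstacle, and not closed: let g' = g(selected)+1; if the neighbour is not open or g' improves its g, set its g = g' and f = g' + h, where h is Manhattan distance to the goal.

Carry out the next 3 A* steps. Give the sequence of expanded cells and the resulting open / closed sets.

order=[(0,4) → (0,5) → (0,6)]; open=[(0,2) g=1 f=9, (1,3) g=1 f=7, (1,4) g=2 f=7, (1,5) g=3 f=7]; closed=[(0,3), (0,4), (0,5), (0,6)]

step 1: expand (0,4) (f=7, h=6) → closed; open now [(0,2) g=1 f=9, (0,5) g=2 f=7, (1,3) g=1 f=7, (1,4) g=2 f=7]
step 2: expand (0,5) (f=7, h=5) → closed; open now [(0,2) g=1 f=9, (0,6) g=3 f=7, (1,3) g=1 f=7, (1,4) g=2 f=7, (1,5) g=3 f=7]
step 3: expand (0,6) (f=7, h=4) → closed; open now [(0,2) g=1 f=9, (1,3) g=1 f=7, (1,4) g=2 f=7, (1,5) g=3 f=7]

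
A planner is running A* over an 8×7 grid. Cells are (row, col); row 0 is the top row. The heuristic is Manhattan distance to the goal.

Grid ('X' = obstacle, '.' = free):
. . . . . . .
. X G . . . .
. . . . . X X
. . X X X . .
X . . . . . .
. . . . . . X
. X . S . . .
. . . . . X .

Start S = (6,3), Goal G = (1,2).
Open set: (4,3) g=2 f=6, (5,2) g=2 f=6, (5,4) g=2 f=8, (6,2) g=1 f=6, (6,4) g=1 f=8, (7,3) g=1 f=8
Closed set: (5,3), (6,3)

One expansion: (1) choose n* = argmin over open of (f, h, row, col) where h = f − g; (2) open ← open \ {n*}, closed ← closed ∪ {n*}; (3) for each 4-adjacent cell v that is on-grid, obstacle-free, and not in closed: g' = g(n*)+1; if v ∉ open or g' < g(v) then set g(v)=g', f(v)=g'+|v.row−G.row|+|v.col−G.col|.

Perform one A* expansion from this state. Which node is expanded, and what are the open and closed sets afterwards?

step 1: expand (4,3) (f=6, h=4) → closed; open now [(4,2) g=3 f=6, (4,4) g=3 f=8, (5,2) g=2 f=6, (5,4) g=2 f=8, (6,2) g=1 f=6, (6,4) g=1 f=8, (7,3) g=1 f=8]

expanded=(4,3); open=[(4,2) g=3 f=6, (4,4) g=3 f=8, (5,2) g=2 f=6, (5,4) g=2 f=8, (6,2) g=1 f=6, (6,4) g=1 f=8, (7,3) g=1 f=8]; closed=[(4,3), (5,3), (6,3)]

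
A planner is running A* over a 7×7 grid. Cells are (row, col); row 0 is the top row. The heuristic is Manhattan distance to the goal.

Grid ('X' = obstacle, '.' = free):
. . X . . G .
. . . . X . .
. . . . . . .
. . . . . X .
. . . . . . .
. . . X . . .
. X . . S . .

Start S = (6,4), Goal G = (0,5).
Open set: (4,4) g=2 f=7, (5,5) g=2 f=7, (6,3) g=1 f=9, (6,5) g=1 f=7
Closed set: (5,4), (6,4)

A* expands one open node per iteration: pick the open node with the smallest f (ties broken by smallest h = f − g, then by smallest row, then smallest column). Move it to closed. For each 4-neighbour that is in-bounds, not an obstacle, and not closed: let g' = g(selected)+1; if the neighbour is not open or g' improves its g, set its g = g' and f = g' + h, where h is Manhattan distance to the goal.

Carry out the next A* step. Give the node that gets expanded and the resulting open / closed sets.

step 1: expand (4,4) (f=7, h=5) → closed; open now [(3,4) g=3 f=7, (4,3) g=3 f=9, (4,5) g=3 f=7, (5,5) g=2 f=7, (6,3) g=1 f=9, (6,5) g=1 f=7]

expanded=(4,4); open=[(3,4) g=3 f=7, (4,3) g=3 f=9, (4,5) g=3 f=7, (5,5) g=2 f=7, (6,3) g=1 f=9, (6,5) g=1 f=7]; closed=[(4,4), (5,4), (6,4)]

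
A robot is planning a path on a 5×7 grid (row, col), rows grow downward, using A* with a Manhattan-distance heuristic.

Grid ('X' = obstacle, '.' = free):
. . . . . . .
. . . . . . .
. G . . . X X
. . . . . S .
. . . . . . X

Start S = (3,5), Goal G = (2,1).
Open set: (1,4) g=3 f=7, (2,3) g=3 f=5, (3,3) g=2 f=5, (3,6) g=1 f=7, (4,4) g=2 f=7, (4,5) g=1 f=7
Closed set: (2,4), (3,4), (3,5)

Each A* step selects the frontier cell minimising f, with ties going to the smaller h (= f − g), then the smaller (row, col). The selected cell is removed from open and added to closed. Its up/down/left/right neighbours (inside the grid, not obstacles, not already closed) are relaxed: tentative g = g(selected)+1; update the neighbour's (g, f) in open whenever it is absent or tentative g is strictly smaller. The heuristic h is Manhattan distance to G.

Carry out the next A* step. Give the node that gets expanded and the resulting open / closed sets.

step 1: expand (2,3) (f=5, h=2) → closed; open now [(1,3) g=4 f=7, (1,4) g=3 f=7, (2,2) g=4 f=5, (3,3) g=2 f=5, (3,6) g=1 f=7, (4,4) g=2 f=7, (4,5) g=1 f=7]

expanded=(2,3); open=[(1,3) g=4 f=7, (1,4) g=3 f=7, (2,2) g=4 f=5, (3,3) g=2 f=5, (3,6) g=1 f=7, (4,4) g=2 f=7, (4,5) g=1 f=7]; closed=[(2,3), (2,4), (3,4), (3,5)]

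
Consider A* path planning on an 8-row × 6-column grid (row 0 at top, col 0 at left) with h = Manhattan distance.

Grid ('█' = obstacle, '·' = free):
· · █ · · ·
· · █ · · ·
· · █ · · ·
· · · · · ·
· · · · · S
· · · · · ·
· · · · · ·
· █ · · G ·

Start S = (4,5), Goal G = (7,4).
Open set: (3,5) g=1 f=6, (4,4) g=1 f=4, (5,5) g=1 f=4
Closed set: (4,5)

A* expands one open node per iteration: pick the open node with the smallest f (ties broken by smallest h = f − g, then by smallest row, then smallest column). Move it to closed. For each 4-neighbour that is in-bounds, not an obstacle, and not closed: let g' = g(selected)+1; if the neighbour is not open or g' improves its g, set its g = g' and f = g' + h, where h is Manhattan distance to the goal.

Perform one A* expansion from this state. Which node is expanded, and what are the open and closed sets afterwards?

expanded=(4,4); open=[(3,4) g=2 f=6, (3,5) g=1 f=6, (4,3) g=2 f=6, (5,4) g=2 f=4, (5,5) g=1 f=4]; closed=[(4,4), (4,5)]

step 1: expand (4,4) (f=4, h=3) → closed; open now [(3,4) g=2 f=6, (3,5) g=1 f=6, (4,3) g=2 f=6, (5,4) g=2 f=4, (5,5) g=1 f=4]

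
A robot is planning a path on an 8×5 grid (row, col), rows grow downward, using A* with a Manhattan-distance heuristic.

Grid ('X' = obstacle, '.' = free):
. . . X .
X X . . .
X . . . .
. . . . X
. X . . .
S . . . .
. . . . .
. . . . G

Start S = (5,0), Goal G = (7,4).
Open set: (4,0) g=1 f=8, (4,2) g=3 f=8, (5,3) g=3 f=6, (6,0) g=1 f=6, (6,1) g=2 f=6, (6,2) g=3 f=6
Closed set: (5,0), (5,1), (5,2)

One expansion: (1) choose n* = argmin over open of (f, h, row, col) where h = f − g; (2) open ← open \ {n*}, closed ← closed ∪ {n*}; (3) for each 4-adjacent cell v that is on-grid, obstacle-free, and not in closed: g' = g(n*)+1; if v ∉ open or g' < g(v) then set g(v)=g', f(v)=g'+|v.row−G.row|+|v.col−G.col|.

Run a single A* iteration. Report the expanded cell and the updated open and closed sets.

expanded=(5,3); open=[(4,0) g=1 f=8, (4,2) g=3 f=8, (4,3) g=4 f=8, (5,4) g=4 f=6, (6,0) g=1 f=6, (6,1) g=2 f=6, (6,2) g=3 f=6, (6,3) g=4 f=6]; closed=[(5,0), (5,1), (5,2), (5,3)]

step 1: expand (5,3) (f=6, h=3) → closed; open now [(4,0) g=1 f=8, (4,2) g=3 f=8, (4,3) g=4 f=8, (5,4) g=4 f=6, (6,0) g=1 f=6, (6,1) g=2 f=6, (6,2) g=3 f=6, (6,3) g=4 f=6]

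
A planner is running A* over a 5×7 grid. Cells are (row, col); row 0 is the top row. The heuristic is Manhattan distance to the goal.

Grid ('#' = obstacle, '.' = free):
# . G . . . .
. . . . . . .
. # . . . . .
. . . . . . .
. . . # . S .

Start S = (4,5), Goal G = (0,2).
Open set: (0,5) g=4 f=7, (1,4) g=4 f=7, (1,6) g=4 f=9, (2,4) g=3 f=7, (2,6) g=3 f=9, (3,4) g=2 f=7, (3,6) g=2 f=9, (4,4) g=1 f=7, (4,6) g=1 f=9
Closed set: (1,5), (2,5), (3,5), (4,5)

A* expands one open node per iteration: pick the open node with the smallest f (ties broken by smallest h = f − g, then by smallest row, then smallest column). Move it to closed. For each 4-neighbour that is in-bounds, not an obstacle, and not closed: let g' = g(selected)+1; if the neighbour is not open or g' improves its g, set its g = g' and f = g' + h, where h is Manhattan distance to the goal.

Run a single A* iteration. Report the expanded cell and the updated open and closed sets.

expanded=(0,5); open=[(0,4) g=5 f=7, (0,6) g=5 f=9, (1,4) g=4 f=7, (1,6) g=4 f=9, (2,4) g=3 f=7, (2,6) g=3 f=9, (3,4) g=2 f=7, (3,6) g=2 f=9, (4,4) g=1 f=7, (4,6) g=1 f=9]; closed=[(0,5), (1,5), (2,5), (3,5), (4,5)]

step 1: expand (0,5) (f=7, h=3) → closed; open now [(0,4) g=5 f=7, (0,6) g=5 f=9, (1,4) g=4 f=7, (1,6) g=4 f=9, (2,4) g=3 f=7, (2,6) g=3 f=9, (3,4) g=2 f=7, (3,6) g=2 f=9, (4,4) g=1 f=7, (4,6) g=1 f=9]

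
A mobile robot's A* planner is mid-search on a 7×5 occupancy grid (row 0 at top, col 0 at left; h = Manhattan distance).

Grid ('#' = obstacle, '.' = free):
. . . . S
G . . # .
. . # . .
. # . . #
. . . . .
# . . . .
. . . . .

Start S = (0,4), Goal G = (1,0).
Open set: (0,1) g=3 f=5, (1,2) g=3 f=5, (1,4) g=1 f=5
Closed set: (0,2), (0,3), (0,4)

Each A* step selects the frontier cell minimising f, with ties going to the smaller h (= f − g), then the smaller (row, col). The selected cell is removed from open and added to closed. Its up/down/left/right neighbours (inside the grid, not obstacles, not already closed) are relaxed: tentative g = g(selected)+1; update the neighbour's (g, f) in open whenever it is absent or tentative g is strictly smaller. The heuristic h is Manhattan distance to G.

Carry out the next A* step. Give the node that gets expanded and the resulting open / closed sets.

expanded=(0,1); open=[(0,0) g=4 f=5, (1,1) g=4 f=5, (1,2) g=3 f=5, (1,4) g=1 f=5]; closed=[(0,1), (0,2), (0,3), (0,4)]

step 1: expand (0,1) (f=5, h=2) → closed; open now [(0,0) g=4 f=5, (1,1) g=4 f=5, (1,2) g=3 f=5, (1,4) g=1 f=5]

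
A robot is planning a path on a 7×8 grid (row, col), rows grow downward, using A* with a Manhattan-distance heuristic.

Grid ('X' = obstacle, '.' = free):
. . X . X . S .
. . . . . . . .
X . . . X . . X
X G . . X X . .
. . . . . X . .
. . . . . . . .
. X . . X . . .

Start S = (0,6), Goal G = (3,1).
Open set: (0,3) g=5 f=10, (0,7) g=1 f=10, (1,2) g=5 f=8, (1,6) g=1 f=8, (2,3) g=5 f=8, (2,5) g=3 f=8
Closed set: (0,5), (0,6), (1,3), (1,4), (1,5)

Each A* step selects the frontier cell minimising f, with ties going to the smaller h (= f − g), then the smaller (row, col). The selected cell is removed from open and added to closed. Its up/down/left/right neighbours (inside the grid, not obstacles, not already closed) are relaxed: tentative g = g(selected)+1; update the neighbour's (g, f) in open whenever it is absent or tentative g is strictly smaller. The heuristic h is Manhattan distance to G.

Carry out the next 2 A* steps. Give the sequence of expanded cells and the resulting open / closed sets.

order=[(1,2) → (1,1)]; open=[(0,1) g=7 f=10, (0,3) g=5 f=10, (0,7) g=1 f=10, (1,0) g=7 f=10, (1,6) g=1 f=8, (2,1) g=7 f=8, (2,2) g=6 f=8, (2,3) g=5 f=8, (2,5) g=3 f=8]; closed=[(0,5), (0,6), (1,1), (1,2), (1,3), (1,4), (1,5)]

step 1: expand (1,2) (f=8, h=3) → closed; open now [(0,3) g=5 f=10, (0,7) g=1 f=10, (1,1) g=6 f=8, (1,6) g=1 f=8, (2,2) g=6 f=8, (2,3) g=5 f=8, (2,5) g=3 f=8]
step 2: expand (1,1) (f=8, h=2) → closed; open now [(0,1) g=7 f=10, (0,3) g=5 f=10, (0,7) g=1 f=10, (1,0) g=7 f=10, (1,6) g=1 f=8, (2,1) g=7 f=8, (2,2) g=6 f=8, (2,3) g=5 f=8, (2,5) g=3 f=8]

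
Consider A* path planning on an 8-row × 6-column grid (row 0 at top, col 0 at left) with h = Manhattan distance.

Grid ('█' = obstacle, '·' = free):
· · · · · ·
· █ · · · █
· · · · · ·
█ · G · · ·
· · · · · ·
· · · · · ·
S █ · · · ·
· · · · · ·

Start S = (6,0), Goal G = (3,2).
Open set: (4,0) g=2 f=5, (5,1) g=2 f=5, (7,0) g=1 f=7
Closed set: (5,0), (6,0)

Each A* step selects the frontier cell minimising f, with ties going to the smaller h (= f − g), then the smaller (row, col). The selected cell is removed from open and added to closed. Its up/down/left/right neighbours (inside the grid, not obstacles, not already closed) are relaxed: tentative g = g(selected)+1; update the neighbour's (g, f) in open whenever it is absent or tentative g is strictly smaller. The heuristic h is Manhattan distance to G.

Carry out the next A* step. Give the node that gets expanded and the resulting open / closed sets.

expanded=(4,0); open=[(4,1) g=3 f=5, (5,1) g=2 f=5, (7,0) g=1 f=7]; closed=[(4,0), (5,0), (6,0)]

step 1: expand (4,0) (f=5, h=3) → closed; open now [(4,1) g=3 f=5, (5,1) g=2 f=5, (7,0) g=1 f=7]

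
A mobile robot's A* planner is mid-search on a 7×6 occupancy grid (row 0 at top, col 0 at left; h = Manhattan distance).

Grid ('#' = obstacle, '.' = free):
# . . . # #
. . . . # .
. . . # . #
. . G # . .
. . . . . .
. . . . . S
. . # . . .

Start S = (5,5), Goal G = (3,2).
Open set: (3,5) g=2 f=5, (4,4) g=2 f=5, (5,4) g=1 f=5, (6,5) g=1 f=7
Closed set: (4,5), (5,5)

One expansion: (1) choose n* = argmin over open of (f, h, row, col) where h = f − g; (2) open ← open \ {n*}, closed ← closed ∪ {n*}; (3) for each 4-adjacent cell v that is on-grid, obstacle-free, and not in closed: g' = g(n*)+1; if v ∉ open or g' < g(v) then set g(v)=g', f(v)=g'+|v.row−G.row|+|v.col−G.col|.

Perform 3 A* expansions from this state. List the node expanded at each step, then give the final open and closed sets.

step 1: expand (3,5) (f=5, h=3) → closed; open now [(3,4) g=3 f=5, (4,4) g=2 f=5, (5,4) g=1 f=5, (6,5) g=1 f=7]
step 2: expand (3,4) (f=5, h=2) → closed; open now [(2,4) g=4 f=7, (4,4) g=2 f=5, (5,4) g=1 f=5, (6,5) g=1 f=7]
step 3: expand (4,4) (f=5, h=3) → closed; open now [(2,4) g=4 f=7, (4,3) g=3 f=5, (5,4) g=1 f=5, (6,5) g=1 f=7]

order=[(3,5) → (3,4) → (4,4)]; open=[(2,4) g=4 f=7, (4,3) g=3 f=5, (5,4) g=1 f=5, (6,5) g=1 f=7]; closed=[(3,4), (3,5), (4,4), (4,5), (5,5)]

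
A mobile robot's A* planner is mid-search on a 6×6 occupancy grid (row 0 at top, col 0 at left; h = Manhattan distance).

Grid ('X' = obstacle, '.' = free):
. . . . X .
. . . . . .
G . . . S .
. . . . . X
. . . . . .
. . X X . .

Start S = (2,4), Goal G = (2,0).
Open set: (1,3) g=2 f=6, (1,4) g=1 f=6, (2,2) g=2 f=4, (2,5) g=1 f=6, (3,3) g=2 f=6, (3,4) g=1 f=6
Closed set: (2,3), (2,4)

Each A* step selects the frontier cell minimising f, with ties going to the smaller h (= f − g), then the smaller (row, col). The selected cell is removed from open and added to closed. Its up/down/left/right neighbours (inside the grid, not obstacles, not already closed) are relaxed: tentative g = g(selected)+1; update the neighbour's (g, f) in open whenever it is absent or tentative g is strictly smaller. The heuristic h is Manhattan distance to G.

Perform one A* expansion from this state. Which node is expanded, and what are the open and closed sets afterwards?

expanded=(2,2); open=[(1,2) g=3 f=6, (1,3) g=2 f=6, (1,4) g=1 f=6, (2,1) g=3 f=4, (2,5) g=1 f=6, (3,2) g=3 f=6, (3,3) g=2 f=6, (3,4) g=1 f=6]; closed=[(2,2), (2,3), (2,4)]

step 1: expand (2,2) (f=4, h=2) → closed; open now [(1,2) g=3 f=6, (1,3) g=2 f=6, (1,4) g=1 f=6, (2,1) g=3 f=4, (2,5) g=1 f=6, (3,2) g=3 f=6, (3,3) g=2 f=6, (3,4) g=1 f=6]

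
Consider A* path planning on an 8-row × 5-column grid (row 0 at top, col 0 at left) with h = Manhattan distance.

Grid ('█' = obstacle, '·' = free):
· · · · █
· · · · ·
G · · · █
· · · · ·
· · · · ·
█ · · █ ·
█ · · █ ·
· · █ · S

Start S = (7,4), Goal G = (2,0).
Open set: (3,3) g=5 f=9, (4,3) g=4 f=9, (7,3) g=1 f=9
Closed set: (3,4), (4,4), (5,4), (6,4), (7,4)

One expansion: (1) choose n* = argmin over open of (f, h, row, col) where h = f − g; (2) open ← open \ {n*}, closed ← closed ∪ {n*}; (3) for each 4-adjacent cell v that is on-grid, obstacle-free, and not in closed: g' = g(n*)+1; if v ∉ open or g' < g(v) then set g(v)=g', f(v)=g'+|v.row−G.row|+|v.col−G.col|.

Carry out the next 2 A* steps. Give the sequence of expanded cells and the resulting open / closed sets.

step 1: expand (3,3) (f=9, h=4) → closed; open now [(2,3) g=6 f=9, (3,2) g=6 f=9, (4,3) g=4 f=9, (7,3) g=1 f=9]
step 2: expand (2,3) (f=9, h=3) → closed; open now [(1,3) g=7 f=11, (2,2) g=7 f=9, (3,2) g=6 f=9, (4,3) g=4 f=9, (7,3) g=1 f=9]

order=[(3,3) → (2,3)]; open=[(1,3) g=7 f=11, (2,2) g=7 f=9, (3,2) g=6 f=9, (4,3) g=4 f=9, (7,3) g=1 f=9]; closed=[(2,3), (3,3), (3,4), (4,4), (5,4), (6,4), (7,4)]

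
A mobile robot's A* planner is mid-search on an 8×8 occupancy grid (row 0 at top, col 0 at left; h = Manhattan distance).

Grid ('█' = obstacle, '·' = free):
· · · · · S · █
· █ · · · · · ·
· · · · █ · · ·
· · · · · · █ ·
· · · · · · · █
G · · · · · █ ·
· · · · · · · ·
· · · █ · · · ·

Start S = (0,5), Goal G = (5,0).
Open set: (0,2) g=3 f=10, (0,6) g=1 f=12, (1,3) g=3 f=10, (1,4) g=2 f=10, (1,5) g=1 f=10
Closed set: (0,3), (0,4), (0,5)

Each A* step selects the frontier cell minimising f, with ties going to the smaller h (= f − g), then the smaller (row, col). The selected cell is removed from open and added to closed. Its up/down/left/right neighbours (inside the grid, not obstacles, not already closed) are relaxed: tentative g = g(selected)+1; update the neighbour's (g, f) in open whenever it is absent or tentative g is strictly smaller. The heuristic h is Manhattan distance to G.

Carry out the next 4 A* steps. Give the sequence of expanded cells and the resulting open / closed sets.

order=[(0,2) → (0,1) → (0,0) → (1,0)]; open=[(0,6) g=1 f=12, (1,2) g=4 f=10, (1,3) g=3 f=10, (1,4) g=2 f=10, (1,5) g=1 f=10, (2,0) g=7 f=10]; closed=[(0,0), (0,1), (0,2), (0,3), (0,4), (0,5), (1,0)]

step 1: expand (0,2) (f=10, h=7) → closed; open now [(0,1) g=4 f=10, (0,6) g=1 f=12, (1,2) g=4 f=10, (1,3) g=3 f=10, (1,4) g=2 f=10, (1,5) g=1 f=10]
step 2: expand (0,1) (f=10, h=6) → closed; open now [(0,0) g=5 f=10, (0,6) g=1 f=12, (1,2) g=4 f=10, (1,3) g=3 f=10, (1,4) g=2 f=10, (1,5) g=1 f=10]
step 3: expand (0,0) (f=10, h=5) → closed; open now [(0,6) g=1 f=12, (1,0) g=6 f=10, (1,2) g=4 f=10, (1,3) g=3 f=10, (1,4) g=2 f=10, (1,5) g=1 f=10]
step 4: expand (1,0) (f=10, h=4) → closed; open now [(0,6) g=1 f=12, (1,2) g=4 f=10, (1,3) g=3 f=10, (1,4) g=2 f=10, (1,5) g=1 f=10, (2,0) g=7 f=10]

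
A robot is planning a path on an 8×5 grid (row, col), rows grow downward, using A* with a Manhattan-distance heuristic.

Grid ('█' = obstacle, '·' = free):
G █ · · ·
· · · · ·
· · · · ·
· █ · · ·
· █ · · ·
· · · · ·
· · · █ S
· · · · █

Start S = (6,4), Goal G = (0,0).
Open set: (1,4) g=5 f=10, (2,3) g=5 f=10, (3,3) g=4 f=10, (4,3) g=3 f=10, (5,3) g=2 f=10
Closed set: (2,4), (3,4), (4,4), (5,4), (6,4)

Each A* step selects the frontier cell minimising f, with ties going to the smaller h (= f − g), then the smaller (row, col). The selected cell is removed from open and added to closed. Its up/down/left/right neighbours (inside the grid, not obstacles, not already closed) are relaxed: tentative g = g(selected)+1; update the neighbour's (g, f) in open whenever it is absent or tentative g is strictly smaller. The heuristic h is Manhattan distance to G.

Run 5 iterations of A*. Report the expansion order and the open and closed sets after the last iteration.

order=[(1,4) → (0,4) → (0,3) → (0,2) → (1,3)]; open=[(1,2) g=7 f=10, (2,3) g=5 f=10, (3,3) g=4 f=10, (4,3) g=3 f=10, (5,3) g=2 f=10]; closed=[(0,2), (0,3), (0,4), (1,3), (1,4), (2,4), (3,4), (4,4), (5,4), (6,4)]

step 1: expand (1,4) (f=10, h=5) → closed; open now [(0,4) g=6 f=10, (1,3) g=6 f=10, (2,3) g=5 f=10, (3,3) g=4 f=10, (4,3) g=3 f=10, (5,3) g=2 f=10]
step 2: expand (0,4) (f=10, h=4) → closed; open now [(0,3) g=7 f=10, (1,3) g=6 f=10, (2,3) g=5 f=10, (3,3) g=4 f=10, (4,3) g=3 f=10, (5,3) g=2 f=10]
step 3: expand (0,3) (f=10, h=3) → closed; open now [(0,2) g=8 f=10, (1,3) g=6 f=10, (2,3) g=5 f=10, (3,3) g=4 f=10, (4,3) g=3 f=10, (5,3) g=2 f=10]
step 4: expand (0,2) (f=10, h=2) → closed; open now [(1,2) g=9 f=12, (1,3) g=6 f=10, (2,3) g=5 f=10, (3,3) g=4 f=10, (4,3) g=3 f=10, (5,3) g=2 f=10]
step 5: expand (1,3) (f=10, h=4) → closed; open now [(1,2) g=7 f=10, (2,3) g=5 f=10, (3,3) g=4 f=10, (4,3) g=3 f=10, (5,3) g=2 f=10]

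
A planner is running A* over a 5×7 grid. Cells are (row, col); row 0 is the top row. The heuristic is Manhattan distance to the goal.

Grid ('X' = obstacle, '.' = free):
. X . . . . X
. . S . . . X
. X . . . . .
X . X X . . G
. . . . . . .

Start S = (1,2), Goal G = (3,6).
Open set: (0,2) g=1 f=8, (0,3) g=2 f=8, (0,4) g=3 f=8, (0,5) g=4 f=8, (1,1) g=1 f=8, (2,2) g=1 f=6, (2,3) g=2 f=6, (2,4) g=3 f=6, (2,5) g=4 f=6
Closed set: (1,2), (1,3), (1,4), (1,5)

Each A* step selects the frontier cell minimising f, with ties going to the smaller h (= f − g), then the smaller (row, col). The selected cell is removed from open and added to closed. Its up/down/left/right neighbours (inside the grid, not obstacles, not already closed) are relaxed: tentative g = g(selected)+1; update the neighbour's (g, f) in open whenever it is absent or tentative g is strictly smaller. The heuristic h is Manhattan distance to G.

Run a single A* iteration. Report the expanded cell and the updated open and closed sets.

step 1: expand (2,5) (f=6, h=2) → closed; open now [(0,2) g=1 f=8, (0,3) g=2 f=8, (0,4) g=3 f=8, (0,5) g=4 f=8, (1,1) g=1 f=8, (2,2) g=1 f=6, (2,3) g=2 f=6, (2,4) g=3 f=6, (2,6) g=5 f=6, (3,5) g=5 f=6]

expanded=(2,5); open=[(0,2) g=1 f=8, (0,3) g=2 f=8, (0,4) g=3 f=8, (0,5) g=4 f=8, (1,1) g=1 f=8, (2,2) g=1 f=6, (2,3) g=2 f=6, (2,4) g=3 f=6, (2,6) g=5 f=6, (3,5) g=5 f=6]; closed=[(1,2), (1,3), (1,4), (1,5), (2,5)]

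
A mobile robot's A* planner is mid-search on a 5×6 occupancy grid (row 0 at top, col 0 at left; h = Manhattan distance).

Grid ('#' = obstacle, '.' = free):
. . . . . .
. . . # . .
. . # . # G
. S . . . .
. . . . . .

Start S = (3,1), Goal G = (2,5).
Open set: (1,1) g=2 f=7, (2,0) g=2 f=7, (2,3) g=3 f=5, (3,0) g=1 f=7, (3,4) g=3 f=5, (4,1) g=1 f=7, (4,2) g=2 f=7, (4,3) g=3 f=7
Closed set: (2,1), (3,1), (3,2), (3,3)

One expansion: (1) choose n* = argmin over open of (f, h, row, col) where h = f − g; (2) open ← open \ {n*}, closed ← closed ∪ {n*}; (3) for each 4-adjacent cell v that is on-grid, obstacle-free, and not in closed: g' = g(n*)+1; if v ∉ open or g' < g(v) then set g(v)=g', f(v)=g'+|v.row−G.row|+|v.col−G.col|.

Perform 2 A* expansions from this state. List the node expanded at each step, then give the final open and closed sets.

step 1: expand (2,3) (f=5, h=2) → closed; open now [(1,1) g=2 f=7, (2,0) g=2 f=7, (3,0) g=1 f=7, (3,4) g=3 f=5, (4,1) g=1 f=7, (4,2) g=2 f=7, (4,3) g=3 f=7]
step 2: expand (3,4) (f=5, h=2) → closed; open now [(1,1) g=2 f=7, (2,0) g=2 f=7, (3,0) g=1 f=7, (3,5) g=4 f=5, (4,1) g=1 f=7, (4,2) g=2 f=7, (4,3) g=3 f=7, (4,4) g=4 f=7]

order=[(2,3) → (3,4)]; open=[(1,1) g=2 f=7, (2,0) g=2 f=7, (3,0) g=1 f=7, (3,5) g=4 f=5, (4,1) g=1 f=7, (4,2) g=2 f=7, (4,3) g=3 f=7, (4,4) g=4 f=7]; closed=[(2,1), (2,3), (3,1), (3,2), (3,3), (3,4)]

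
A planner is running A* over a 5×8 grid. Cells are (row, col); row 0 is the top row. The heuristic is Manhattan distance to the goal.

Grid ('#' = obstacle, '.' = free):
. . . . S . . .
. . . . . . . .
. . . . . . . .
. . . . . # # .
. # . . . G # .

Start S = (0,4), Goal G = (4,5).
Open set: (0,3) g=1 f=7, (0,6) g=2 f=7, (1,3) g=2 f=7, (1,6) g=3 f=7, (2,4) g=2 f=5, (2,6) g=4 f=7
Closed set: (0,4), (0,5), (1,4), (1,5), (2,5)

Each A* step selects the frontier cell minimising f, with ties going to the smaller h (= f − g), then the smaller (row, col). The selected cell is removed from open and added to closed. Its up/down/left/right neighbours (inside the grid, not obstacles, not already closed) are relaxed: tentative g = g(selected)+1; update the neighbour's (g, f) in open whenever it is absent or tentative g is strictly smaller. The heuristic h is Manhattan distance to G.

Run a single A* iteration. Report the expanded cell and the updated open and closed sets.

expanded=(2,4); open=[(0,3) g=1 f=7, (0,6) g=2 f=7, (1,3) g=2 f=7, (1,6) g=3 f=7, (2,3) g=3 f=7, (2,6) g=4 f=7, (3,4) g=3 f=5]; closed=[(0,4), (0,5), (1,4), (1,5), (2,4), (2,5)]

step 1: expand (2,4) (f=5, h=3) → closed; open now [(0,3) g=1 f=7, (0,6) g=2 f=7, (1,3) g=2 f=7, (1,6) g=3 f=7, (2,3) g=3 f=7, (2,6) g=4 f=7, (3,4) g=3 f=5]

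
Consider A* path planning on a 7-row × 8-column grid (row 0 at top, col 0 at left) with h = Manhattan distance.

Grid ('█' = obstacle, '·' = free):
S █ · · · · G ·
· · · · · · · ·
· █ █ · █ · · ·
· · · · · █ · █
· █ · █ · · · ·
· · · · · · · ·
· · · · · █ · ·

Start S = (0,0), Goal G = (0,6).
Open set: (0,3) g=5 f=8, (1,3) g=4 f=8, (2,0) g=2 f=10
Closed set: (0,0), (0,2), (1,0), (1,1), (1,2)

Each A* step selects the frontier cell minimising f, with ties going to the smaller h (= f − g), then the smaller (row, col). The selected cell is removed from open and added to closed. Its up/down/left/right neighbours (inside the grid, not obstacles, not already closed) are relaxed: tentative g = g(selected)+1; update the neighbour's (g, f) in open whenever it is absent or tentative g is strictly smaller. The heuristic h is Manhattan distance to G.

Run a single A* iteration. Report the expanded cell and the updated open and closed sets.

step 1: expand (0,3) (f=8, h=3) → closed; open now [(0,4) g=6 f=8, (1,3) g=4 f=8, (2,0) g=2 f=10]

expanded=(0,3); open=[(0,4) g=6 f=8, (1,3) g=4 f=8, (2,0) g=2 f=10]; closed=[(0,0), (0,2), (0,3), (1,0), (1,1), (1,2)]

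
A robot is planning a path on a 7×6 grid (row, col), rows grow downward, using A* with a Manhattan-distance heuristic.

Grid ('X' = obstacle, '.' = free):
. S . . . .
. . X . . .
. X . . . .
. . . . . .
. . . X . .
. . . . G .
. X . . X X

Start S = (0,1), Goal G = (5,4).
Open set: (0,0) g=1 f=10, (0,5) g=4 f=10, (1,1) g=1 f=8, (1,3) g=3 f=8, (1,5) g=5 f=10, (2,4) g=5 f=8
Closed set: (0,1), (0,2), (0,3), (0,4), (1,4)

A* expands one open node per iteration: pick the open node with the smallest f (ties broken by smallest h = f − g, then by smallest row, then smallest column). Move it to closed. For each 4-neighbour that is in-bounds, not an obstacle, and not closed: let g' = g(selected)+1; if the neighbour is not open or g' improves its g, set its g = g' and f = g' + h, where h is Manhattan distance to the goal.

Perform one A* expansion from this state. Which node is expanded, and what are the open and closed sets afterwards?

expanded=(2,4); open=[(0,0) g=1 f=10, (0,5) g=4 f=10, (1,1) g=1 f=8, (1,3) g=3 f=8, (1,5) g=5 f=10, (2,3) g=6 f=10, (2,5) g=6 f=10, (3,4) g=6 f=8]; closed=[(0,1), (0,2), (0,3), (0,4), (1,4), (2,4)]

step 1: expand (2,4) (f=8, h=3) → closed; open now [(0,0) g=1 f=10, (0,5) g=4 f=10, (1,1) g=1 f=8, (1,3) g=3 f=8, (1,5) g=5 f=10, (2,3) g=6 f=10, (2,5) g=6 f=10, (3,4) g=6 f=8]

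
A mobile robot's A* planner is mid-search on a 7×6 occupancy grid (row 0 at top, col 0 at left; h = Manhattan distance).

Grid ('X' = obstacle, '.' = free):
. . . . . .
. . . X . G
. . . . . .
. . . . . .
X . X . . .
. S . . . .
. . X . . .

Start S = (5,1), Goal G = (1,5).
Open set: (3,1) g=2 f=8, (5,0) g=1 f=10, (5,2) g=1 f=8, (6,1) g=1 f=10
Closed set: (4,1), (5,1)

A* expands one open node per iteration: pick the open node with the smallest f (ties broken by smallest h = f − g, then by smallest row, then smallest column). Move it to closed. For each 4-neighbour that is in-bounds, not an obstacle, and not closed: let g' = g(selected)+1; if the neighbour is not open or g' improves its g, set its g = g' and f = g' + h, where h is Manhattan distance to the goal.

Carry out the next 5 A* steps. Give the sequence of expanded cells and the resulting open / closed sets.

step 1: expand (3,1) (f=8, h=6) → closed; open now [(2,1) g=3 f=8, (3,0) g=3 f=10, (3,2) g=3 f=8, (5,0) g=1 f=10, (5,2) g=1 f=8, (6,1) g=1 f=10]
step 2: expand (2,1) (f=8, h=5) → closed; open now [(1,1) g=4 f=8, (2,0) g=4 f=10, (2,2) g=4 f=8, (3,0) g=3 f=10, (3,2) g=3 f=8, (5,0) g=1 f=10, (5,2) g=1 f=8, (6,1) g=1 f=10]
step 3: expand (1,1) (f=8, h=4) → closed; open now [(0,1) g=5 f=10, (1,0) g=5 f=10, (1,2) g=5 f=8, (2,0) g=4 f=10, (2,2) g=4 f=8, (3,0) g=3 f=10, (3,2) g=3 f=8, (5,0) g=1 f=10, (5,2) g=1 f=8, (6,1) g=1 f=10]
step 4: expand (1,2) (f=8, h=3) → closed; open now [(0,1) g=5 f=10, (0,2) g=6 f=10, (1,0) g=5 f=10, (2,0) g=4 f=10, (2,2) g=4 f=8, (3,0) g=3 f=10, (3,2) g=3 f=8, (5,0) g=1 f=10, (5,2) g=1 f=8, (6,1) g=1 f=10]
step 5: expand (2,2) (f=8, h=4) → closed; open now [(0,1) g=5 f=10, (0,2) g=6 f=10, (1,0) g=5 f=10, (2,0) g=4 f=10, (2,3) g=5 f=8, (3,0) g=3 f=10, (3,2) g=3 f=8, (5,0) g=1 f=10, (5,2) g=1 f=8, (6,1) g=1 f=10]

order=[(3,1) → (2,1) → (1,1) → (1,2) → (2,2)]; open=[(0,1) g=5 f=10, (0,2) g=6 f=10, (1,0) g=5 f=10, (2,0) g=4 f=10, (2,3) g=5 f=8, (3,0) g=3 f=10, (3,2) g=3 f=8, (5,0) g=1 f=10, (5,2) g=1 f=8, (6,1) g=1 f=10]; closed=[(1,1), (1,2), (2,1), (2,2), (3,1), (4,1), (5,1)]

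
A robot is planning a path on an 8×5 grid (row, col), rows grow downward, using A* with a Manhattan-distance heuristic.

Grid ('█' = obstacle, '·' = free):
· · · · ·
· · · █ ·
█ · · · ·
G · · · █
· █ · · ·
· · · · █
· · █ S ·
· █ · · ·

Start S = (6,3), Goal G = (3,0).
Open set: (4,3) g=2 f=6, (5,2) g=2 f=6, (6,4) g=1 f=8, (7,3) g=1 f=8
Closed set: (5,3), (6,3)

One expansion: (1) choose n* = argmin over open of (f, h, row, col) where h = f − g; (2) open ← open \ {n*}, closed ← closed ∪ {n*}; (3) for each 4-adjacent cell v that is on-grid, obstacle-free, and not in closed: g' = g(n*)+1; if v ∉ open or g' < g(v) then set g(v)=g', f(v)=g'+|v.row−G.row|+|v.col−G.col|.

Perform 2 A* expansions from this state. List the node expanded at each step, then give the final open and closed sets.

order=[(4,3) → (3,3)]; open=[(2,3) g=4 f=8, (3,2) g=4 f=6, (4,2) g=3 f=6, (4,4) g=3 f=8, (5,2) g=2 f=6, (6,4) g=1 f=8, (7,3) g=1 f=8]; closed=[(3,3), (4,3), (5,3), (6,3)]

step 1: expand (4,3) (f=6, h=4) → closed; open now [(3,3) g=3 f=6, (4,2) g=3 f=6, (4,4) g=3 f=8, (5,2) g=2 f=6, (6,4) g=1 f=8, (7,3) g=1 f=8]
step 2: expand (3,3) (f=6, h=3) → closed; open now [(2,3) g=4 f=8, (3,2) g=4 f=6, (4,2) g=3 f=6, (4,4) g=3 f=8, (5,2) g=2 f=6, (6,4) g=1 f=8, (7,3) g=1 f=8]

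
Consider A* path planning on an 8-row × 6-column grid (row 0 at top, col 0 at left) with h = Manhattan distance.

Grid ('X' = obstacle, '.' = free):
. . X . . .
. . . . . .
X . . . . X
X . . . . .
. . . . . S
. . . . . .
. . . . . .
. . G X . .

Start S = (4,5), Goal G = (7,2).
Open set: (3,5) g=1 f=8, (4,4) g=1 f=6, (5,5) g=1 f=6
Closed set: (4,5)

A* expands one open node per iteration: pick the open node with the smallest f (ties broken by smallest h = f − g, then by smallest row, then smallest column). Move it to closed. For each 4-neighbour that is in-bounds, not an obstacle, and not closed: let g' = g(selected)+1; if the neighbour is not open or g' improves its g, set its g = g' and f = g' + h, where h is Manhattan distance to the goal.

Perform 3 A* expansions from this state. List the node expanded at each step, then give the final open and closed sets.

step 1: expand (4,4) (f=6, h=5) → closed; open now [(3,4) g=2 f=8, (3,5) g=1 f=8, (4,3) g=2 f=6, (5,4) g=2 f=6, (5,5) g=1 f=6]
step 2: expand (4,3) (f=6, h=4) → closed; open now [(3,3) g=3 f=8, (3,4) g=2 f=8, (3,5) g=1 f=8, (4,2) g=3 f=6, (5,3) g=3 f=6, (5,4) g=2 f=6, (5,5) g=1 f=6]
step 3: expand (4,2) (f=6, h=3) → closed; open now [(3,2) g=4 f=8, (3,3) g=3 f=8, (3,4) g=2 f=8, (3,5) g=1 f=8, (4,1) g=4 f=8, (5,2) g=4 f=6, (5,3) g=3 f=6, (5,4) g=2 f=6, (5,5) g=1 f=6]

order=[(4,4) → (4,3) → (4,2)]; open=[(3,2) g=4 f=8, (3,3) g=3 f=8, (3,4) g=2 f=8, (3,5) g=1 f=8, (4,1) g=4 f=8, (5,2) g=4 f=6, (5,3) g=3 f=6, (5,4) g=2 f=6, (5,5) g=1 f=6]; closed=[(4,2), (4,3), (4,4), (4,5)]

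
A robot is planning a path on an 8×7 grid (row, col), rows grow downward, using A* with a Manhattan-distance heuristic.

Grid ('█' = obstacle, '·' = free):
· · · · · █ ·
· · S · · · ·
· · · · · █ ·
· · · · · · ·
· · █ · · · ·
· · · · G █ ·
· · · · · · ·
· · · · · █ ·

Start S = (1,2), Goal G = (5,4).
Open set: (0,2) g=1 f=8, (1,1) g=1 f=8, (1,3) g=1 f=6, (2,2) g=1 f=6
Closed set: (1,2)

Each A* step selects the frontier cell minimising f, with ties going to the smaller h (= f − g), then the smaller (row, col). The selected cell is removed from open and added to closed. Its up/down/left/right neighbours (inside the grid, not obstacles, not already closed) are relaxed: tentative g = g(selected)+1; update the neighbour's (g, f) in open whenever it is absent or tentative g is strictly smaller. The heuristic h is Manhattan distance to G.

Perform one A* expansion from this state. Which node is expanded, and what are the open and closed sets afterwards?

expanded=(1,3); open=[(0,2) g=1 f=8, (0,3) g=2 f=8, (1,1) g=1 f=8, (1,4) g=2 f=6, (2,2) g=1 f=6, (2,3) g=2 f=6]; closed=[(1,2), (1,3)]

step 1: expand (1,3) (f=6, h=5) → closed; open now [(0,2) g=1 f=8, (0,3) g=2 f=8, (1,1) g=1 f=8, (1,4) g=2 f=6, (2,2) g=1 f=6, (2,3) g=2 f=6]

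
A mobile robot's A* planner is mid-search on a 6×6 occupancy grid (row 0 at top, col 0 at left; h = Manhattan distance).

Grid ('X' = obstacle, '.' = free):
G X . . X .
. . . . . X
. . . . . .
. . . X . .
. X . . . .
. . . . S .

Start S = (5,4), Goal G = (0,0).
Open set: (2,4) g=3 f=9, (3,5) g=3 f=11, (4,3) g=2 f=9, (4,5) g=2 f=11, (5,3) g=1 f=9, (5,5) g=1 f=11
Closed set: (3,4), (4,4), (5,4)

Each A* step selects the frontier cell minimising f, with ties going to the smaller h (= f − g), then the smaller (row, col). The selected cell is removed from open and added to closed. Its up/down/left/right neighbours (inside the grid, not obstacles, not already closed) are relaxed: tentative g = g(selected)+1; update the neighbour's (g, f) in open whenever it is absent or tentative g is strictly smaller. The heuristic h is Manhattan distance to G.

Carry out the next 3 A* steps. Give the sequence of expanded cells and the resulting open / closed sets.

step 1: expand (2,4) (f=9, h=6) → closed; open now [(1,4) g=4 f=9, (2,3) g=4 f=9, (2,5) g=4 f=11, (3,5) g=3 f=11, (4,3) g=2 f=9, (4,5) g=2 f=11, (5,3) g=1 f=9, (5,5) g=1 f=11]
step 2: expand (1,4) (f=9, h=5) → closed; open now [(1,3) g=5 f=9, (2,3) g=4 f=9, (2,5) g=4 f=11, (3,5) g=3 f=11, (4,3) g=2 f=9, (4,5) g=2 f=11, (5,3) g=1 f=9, (5,5) g=1 f=11]
step 3: expand (1,3) (f=9, h=4) → closed; open now [(0,3) g=6 f=9, (1,2) g=6 f=9, (2,3) g=4 f=9, (2,5) g=4 f=11, (3,5) g=3 f=11, (4,3) g=2 f=9, (4,5) g=2 f=11, (5,3) g=1 f=9, (5,5) g=1 f=11]

order=[(2,4) → (1,4) → (1,3)]; open=[(0,3) g=6 f=9, (1,2) g=6 f=9, (2,3) g=4 f=9, (2,5) g=4 f=11, (3,5) g=3 f=11, (4,3) g=2 f=9, (4,5) g=2 f=11, (5,3) g=1 f=9, (5,5) g=1 f=11]; closed=[(1,3), (1,4), (2,4), (3,4), (4,4), (5,4)]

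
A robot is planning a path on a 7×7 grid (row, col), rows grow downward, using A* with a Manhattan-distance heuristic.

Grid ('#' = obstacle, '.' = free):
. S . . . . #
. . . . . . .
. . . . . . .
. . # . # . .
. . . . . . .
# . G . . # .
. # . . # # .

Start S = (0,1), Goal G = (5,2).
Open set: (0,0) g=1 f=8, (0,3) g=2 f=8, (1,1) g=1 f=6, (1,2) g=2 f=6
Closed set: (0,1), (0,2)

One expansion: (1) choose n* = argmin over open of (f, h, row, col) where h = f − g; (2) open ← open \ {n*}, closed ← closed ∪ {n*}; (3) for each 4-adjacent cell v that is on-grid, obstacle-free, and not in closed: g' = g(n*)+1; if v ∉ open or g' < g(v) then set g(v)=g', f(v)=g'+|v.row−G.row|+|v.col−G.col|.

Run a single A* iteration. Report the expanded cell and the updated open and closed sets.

expanded=(1,2); open=[(0,0) g=1 f=8, (0,3) g=2 f=8, (1,1) g=1 f=6, (1,3) g=3 f=8, (2,2) g=3 f=6]; closed=[(0,1), (0,2), (1,2)]

step 1: expand (1,2) (f=6, h=4) → closed; open now [(0,0) g=1 f=8, (0,3) g=2 f=8, (1,1) g=1 f=6, (1,3) g=3 f=8, (2,2) g=3 f=6]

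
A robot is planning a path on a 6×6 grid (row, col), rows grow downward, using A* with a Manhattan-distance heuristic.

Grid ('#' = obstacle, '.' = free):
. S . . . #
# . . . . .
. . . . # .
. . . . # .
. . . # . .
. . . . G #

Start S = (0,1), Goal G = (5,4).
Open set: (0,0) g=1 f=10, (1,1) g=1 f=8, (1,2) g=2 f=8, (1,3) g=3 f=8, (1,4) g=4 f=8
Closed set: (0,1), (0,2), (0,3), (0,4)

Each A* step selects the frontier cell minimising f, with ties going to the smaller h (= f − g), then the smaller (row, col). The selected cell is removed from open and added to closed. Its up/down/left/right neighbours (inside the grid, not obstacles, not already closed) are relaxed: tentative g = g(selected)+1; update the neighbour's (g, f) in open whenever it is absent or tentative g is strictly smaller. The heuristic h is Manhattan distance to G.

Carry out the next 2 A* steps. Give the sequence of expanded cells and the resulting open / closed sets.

step 1: expand (1,4) (f=8, h=4) → closed; open now [(0,0) g=1 f=10, (1,1) g=1 f=8, (1,2) g=2 f=8, (1,3) g=3 f=8, (1,5) g=5 f=10]
step 2: expand (1,3) (f=8, h=5) → closed; open now [(0,0) g=1 f=10, (1,1) g=1 f=8, (1,2) g=2 f=8, (1,5) g=5 f=10, (2,3) g=4 f=8]

order=[(1,4) → (1,3)]; open=[(0,0) g=1 f=10, (1,1) g=1 f=8, (1,2) g=2 f=8, (1,5) g=5 f=10, (2,3) g=4 f=8]; closed=[(0,1), (0,2), (0,3), (0,4), (1,3), (1,4)]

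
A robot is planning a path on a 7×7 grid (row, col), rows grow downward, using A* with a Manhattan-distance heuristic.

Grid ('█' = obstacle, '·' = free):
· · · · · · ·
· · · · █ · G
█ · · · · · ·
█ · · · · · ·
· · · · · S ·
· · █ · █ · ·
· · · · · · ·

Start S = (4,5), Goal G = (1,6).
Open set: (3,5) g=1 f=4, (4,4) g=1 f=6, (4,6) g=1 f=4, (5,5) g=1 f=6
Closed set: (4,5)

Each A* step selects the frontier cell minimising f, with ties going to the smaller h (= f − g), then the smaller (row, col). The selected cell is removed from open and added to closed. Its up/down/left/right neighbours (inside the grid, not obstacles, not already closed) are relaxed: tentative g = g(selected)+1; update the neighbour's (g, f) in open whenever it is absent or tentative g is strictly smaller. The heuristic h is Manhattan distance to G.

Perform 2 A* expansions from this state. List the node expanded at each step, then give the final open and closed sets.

order=[(3,5) → (2,5)]; open=[(1,5) g=3 f=4, (2,4) g=3 f=6, (2,6) g=3 f=4, (3,4) g=2 f=6, (3,6) g=2 f=4, (4,4) g=1 f=6, (4,6) g=1 f=4, (5,5) g=1 f=6]; closed=[(2,5), (3,5), (4,5)]

step 1: expand (3,5) (f=4, h=3) → closed; open now [(2,5) g=2 f=4, (3,4) g=2 f=6, (3,6) g=2 f=4, (4,4) g=1 f=6, (4,6) g=1 f=4, (5,5) g=1 f=6]
step 2: expand (2,5) (f=4, h=2) → closed; open now [(1,5) g=3 f=4, (2,4) g=3 f=6, (2,6) g=3 f=4, (3,4) g=2 f=6, (3,6) g=2 f=4, (4,4) g=1 f=6, (4,6) g=1 f=4, (5,5) g=1 f=6]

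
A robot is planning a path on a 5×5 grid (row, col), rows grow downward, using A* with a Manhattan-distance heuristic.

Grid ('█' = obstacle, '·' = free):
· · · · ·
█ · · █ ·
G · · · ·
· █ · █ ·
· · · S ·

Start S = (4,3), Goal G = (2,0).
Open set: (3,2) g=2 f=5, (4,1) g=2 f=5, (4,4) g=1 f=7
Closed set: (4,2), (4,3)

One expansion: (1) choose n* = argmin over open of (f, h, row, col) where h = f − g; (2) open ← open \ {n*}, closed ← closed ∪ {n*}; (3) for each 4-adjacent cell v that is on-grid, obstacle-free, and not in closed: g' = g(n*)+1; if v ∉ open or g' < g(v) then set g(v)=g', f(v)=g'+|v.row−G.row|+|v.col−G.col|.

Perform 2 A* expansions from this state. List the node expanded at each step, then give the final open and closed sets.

order=[(3,2) → (2,2)]; open=[(1,2) g=4 f=7, (2,1) g=4 f=5, (2,3) g=4 f=7, (4,1) g=2 f=5, (4,4) g=1 f=7]; closed=[(2,2), (3,2), (4,2), (4,3)]

step 1: expand (3,2) (f=5, h=3) → closed; open now [(2,2) g=3 f=5, (4,1) g=2 f=5, (4,4) g=1 f=7]
step 2: expand (2,2) (f=5, h=2) → closed; open now [(1,2) g=4 f=7, (2,1) g=4 f=5, (2,3) g=4 f=7, (4,1) g=2 f=5, (4,4) g=1 f=7]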